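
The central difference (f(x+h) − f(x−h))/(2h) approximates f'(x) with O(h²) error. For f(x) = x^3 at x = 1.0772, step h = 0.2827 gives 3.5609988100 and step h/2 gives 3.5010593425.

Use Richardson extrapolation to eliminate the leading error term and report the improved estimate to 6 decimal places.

r = 2: numerator weight 4, denominator 3.
2^2*A(h/2) = 14.0042373700; minus A(h) gives 10.4432385600.
Denominator 4 − 1 = 3.
Result: 3.4810795200
Shift from A(h/2): −0.0199798225.

3.481080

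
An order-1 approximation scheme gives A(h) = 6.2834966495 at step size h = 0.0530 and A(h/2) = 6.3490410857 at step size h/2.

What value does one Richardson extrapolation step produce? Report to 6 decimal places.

Order 1 gives 2^r = 2 and 2^r − 1 = 1.
Numerator 2×A(h/2) − A(h) = 2×6.3490410857 − 6.2834966495 = 6.4145855219
R = 6.4145855219/1 = 6.4145855219
Gap between inputs: 6.554e-02; correction applied: +0.0655444362.

6.414586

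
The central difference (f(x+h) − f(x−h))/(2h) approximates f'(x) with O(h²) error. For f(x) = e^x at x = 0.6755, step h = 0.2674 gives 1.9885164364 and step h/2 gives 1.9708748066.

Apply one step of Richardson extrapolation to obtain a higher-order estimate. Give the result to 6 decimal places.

Error is O(h^2); halving h shrinks it by 2^2 = 4.
Numerator 4*A(h/2) − A(h) = 4*1.9708748066 − 1.9885164364 = 5.8949827900
R = 5.8949827900/3 = 1.9649942633
Shift from A(h/2): −0.0058805433.

1.964994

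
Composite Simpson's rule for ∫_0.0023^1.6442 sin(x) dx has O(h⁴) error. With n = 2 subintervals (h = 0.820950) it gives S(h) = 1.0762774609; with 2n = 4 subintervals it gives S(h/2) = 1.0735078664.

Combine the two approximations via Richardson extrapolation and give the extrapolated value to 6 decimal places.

1.073323

The method has order 4: 2^4 = 16.
Weighted: 17.1761258624 − 1.0762774609 = 16.0998484015
(16 × 1.0735078664 − 1.0762774609)/(16 − 1) = 1.0733232268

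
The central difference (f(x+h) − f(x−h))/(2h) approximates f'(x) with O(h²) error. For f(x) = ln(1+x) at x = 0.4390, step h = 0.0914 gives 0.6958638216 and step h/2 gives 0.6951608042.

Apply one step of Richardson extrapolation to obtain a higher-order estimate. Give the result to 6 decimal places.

Order 2 gives 2^r = 4 and 2^r − 1 = 3.
4·0.6951608042 = 2.7806432168; 2.7806432168 − 0.6958638216 = 2.0847793952
R = 2.0847793952/3 = 0.6949264651

0.694926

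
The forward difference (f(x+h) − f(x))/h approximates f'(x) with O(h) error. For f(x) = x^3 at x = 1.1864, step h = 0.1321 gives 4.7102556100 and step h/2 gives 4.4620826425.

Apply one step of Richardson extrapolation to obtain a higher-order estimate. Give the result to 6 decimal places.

Error is O(h^1); halving h shrinks it by 2^1 = 2.
Top: 2(4.4620826425) − (4.7102556100) = 4.2139096750
Denominator 2 − 1 = 1.
So the Richardson estimate is 4.2139096750.

4.213910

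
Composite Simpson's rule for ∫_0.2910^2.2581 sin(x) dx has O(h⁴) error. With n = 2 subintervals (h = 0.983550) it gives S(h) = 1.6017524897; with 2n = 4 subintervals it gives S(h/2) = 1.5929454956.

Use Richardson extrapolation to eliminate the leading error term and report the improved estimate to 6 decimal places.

1.592358

Order 4 gives 2^r = 16 and 2^r − 1 = 15.
A(h/2) − A(h) = 1.5929454956 − 1.6017524897 = -0.0088069941
Correction (A(h/2) − A(h))/(16 − 1) = (-0.0088069941)/15 = -0.0005871329
R = A(h/2) + (A(h/2) − A(h))/15 = 1.5929454956 − 0.0005871329 = 1.5923583627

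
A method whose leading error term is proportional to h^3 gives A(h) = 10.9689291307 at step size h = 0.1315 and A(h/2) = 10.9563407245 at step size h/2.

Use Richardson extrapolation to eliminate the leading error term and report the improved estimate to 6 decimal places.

r = 3: numerator weight 8, denominator 7.
Weighted: 87.6507257960 − 10.9689291307 = 76.6817966653
Extrapolated: 76.6817966653 / 7 = 10.9545423808
Correction |R − A(h/2)| = 1.798e-03; gap |A(h/2) − A(h)| = 1.259e-02.

10.954542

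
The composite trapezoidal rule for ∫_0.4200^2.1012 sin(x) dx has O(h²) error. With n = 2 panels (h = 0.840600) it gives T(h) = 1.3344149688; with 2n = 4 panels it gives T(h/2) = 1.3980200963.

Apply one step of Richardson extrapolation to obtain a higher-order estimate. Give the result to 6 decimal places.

1.419222

Leading term ∝ h^2; use weight 4 = 2^2.
4×1.3980200963 = 5.5920803852; subtract 1.3344149688 → 4.2576654164
4.2576654164 ÷ 3 = 1.4192218055
Shift from A(h/2): +0.0212017092.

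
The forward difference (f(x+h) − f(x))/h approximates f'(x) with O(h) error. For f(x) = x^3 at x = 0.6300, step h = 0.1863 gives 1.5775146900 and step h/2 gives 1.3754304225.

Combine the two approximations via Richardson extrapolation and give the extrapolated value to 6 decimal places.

The method has order 1: 2^1 = 2.
Weighted: 2.7508608450 − 1.5775146900 = 1.1733461550
Divide by 2^1 − 1 = 1.
1.1733461550 ÷ 1 = 1.1733461550

1.173346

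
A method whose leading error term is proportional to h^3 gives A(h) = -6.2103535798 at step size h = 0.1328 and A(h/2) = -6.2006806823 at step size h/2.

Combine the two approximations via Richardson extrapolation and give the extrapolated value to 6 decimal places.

-6.199299

Leading term ∝ h^3; use weight 8 = 2^3.
8·(-6.2006806823) = -49.6054454584; subtract (-6.2103535798) → -43.3950918786
(8·(-6.2006806823) − (-6.2103535798))/(8 − 1) = -6.1992988398
Correction |R − A(h/2)| = 1.382e-03; gap |A(h/2) − A(h)| = 9.673e-03.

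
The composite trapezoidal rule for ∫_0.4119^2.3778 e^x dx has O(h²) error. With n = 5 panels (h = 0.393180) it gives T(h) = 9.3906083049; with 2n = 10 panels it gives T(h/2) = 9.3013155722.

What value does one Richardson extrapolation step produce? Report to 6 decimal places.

9.271551

With r = 2 the leading error scales as h^2, so the weight is 2^2 = 4.
4·9.3013155722 − 9.3906083049 = 27.8146539839
(4·9.3013155722 − 9.3906083049)/(4 − 1) = 9.2715513280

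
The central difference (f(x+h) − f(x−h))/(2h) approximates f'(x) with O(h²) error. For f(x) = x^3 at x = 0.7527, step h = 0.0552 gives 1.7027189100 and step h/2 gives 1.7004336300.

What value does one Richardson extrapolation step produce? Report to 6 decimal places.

r = 2, so 2^r = 4.
Difference of the inputs: 1.7004336300 − 1.7027189100 = -0.0022852800
Correction (A(h/2) − A(h))/(4 − 1) = (-0.0022852800)/3 = -0.0007617600
R = A(h/2) + (A(h/2) − A(h))/3 = 1.7004336300 − 0.0007617600 = 1.6996718700
Shift from A(h/2): −0.0007617600.

1.699672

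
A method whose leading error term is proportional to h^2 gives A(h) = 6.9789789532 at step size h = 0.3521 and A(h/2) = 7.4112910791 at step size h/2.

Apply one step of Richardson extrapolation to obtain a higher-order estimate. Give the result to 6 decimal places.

r = 2, so 2^r = 4.
Numerator 4 × A(h/2) − A(h) = 4 × 7.4112910791 − 6.9789789532 = 22.6661853632
R = 22.6661853632/3 = 7.5553951211

7.555395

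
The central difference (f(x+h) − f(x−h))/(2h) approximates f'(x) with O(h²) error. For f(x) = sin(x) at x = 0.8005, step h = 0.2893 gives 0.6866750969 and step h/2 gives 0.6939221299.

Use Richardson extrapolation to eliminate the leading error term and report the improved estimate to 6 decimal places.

With r = 2 the leading error scales as h^2, so the weight is 2^2 = 4.
Top: 4(0.6939221299) − (0.6866750969) = 2.0890134227
Denominator 4 − 1 = 3.
Result: 0.6963378076
Gap between inputs: 7.247e-03; correction applied: +0.0024156777.

0.696338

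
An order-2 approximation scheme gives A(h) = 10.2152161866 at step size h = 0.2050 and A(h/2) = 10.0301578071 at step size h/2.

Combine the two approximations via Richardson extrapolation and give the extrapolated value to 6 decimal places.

The method has order 2: 2^2 = 4.
Weighted: 40.1206312284 − 10.2152161866 = 29.9054150418
Denominator 4 − 1 = 3.
Extrapolated: 29.9054150418 / 3 = 9.9684716806
Correction |R − A(h/2)| = 6.169e-02; gap |A(h/2) − A(h)| = 1.851e-01.

9.968472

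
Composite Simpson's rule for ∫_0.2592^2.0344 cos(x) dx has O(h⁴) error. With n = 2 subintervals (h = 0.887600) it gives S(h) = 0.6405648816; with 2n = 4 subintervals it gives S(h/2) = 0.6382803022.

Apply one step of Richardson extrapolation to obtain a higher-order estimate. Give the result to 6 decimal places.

Method order is 4; weight 2^4 = 16.
16*0.6382803022 = 10.2124848352; subtract 0.6405648816 → 9.5719199536
Denominator 16 − 1 = 15.
Result: 0.6381279969
Correction |R − A(h/2)| = 1.523e-04; gap |A(h/2) − A(h)| = 2.285e-03.

0.638128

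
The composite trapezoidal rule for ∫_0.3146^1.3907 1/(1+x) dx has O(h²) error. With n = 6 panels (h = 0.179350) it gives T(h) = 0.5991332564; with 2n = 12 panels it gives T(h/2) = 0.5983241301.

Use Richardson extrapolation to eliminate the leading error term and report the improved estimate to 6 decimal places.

Leading term ∝ h^2; use weight 4 = 2^2.
Difference of the inputs: 0.5983241301 − 0.5991332564 = -0.0008091263
Divide by 2^2 − 1 = 3: (-0.0008091263)/3 = -0.0002697088
R = A(h/2) + (A(h/2) − A(h))/3 = 0.5983241301 − 0.0002697088 = 0.5980544213
Shift from A(h/2): −0.0002697088.

0.598054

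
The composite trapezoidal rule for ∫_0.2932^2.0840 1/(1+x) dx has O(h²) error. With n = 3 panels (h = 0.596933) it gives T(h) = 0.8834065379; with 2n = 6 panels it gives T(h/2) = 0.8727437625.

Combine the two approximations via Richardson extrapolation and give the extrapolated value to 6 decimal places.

0.869190

Method order is 2; weight 2^2 = 4.
Numerator 4 × A(h/2) − A(h) = 4 × 0.8727437625 − 0.8834065379 = 2.6075685121
Denominator 4 − 1 = 3.
Extrapolated: 2.6075685121 / 3 = 0.8691895040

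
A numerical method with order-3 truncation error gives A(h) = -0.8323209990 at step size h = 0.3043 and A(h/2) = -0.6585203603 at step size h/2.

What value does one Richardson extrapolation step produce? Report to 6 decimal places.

Order 3 gives 2^r = 8 and 2^r − 1 = 7.
A(h/2) − A(h) = -0.6585203603 − (-0.8323209990) = 0.1738006387
Divide by 2^3 − 1 = 7: 0.1738006387/7 = 0.0248286627
R = -0.6585203603 + 0.0248286627 = -0.6336916976

-0.633692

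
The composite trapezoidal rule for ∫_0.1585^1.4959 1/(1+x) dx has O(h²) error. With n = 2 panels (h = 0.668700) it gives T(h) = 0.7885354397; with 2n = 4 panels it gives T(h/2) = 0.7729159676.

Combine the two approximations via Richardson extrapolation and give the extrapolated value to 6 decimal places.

r = 2: numerator weight 4, denominator 3.
2^2*A(h/2) = 3.0916638704; minus A(h) gives 2.3031284307.
R = 2.3031284307/3 = 0.7677094769
Shift from A(h/2): −0.0052064907.

0.767709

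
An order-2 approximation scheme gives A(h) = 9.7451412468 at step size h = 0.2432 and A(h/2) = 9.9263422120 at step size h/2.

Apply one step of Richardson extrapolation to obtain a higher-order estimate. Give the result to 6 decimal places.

Leading term ∝ h^2; use weight 4 = 2^2.
Top: 4(9.9263422120) − (9.7451412468) = 29.9602276012
Divide by 2^2 − 1 = 3.
29.9602276012 ÷ 3 = 9.9867425337

9.986743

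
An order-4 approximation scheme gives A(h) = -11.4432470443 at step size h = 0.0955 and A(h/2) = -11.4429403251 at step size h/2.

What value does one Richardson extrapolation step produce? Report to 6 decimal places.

-11.442920

r = 4: numerator weight 16, denominator 15.
16×(-11.4429403251) = -183.0870452016; subtract (-11.4432470443) → -171.6437981573
Divide by 2^4 − 1 = 15.
So the Richardson estimate is -11.4429198772.
Shift from A(h/2): +0.0000204479.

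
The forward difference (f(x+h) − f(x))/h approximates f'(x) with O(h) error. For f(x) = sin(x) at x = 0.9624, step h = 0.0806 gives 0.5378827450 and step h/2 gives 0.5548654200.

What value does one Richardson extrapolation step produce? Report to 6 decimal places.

0.571848

r = 1: numerator weight 2, denominator 1.
2*0.5548654200 = 1.1097308400; 1.1097308400 − 0.5378827450 = 0.5718480950
(2*0.5548654200 − 0.5378827450)/(2 − 1) = 0.5718480950
Correction |R − A(h/2)| = 1.698e-02; gap |A(h/2) − A(h)| = 1.698e-02.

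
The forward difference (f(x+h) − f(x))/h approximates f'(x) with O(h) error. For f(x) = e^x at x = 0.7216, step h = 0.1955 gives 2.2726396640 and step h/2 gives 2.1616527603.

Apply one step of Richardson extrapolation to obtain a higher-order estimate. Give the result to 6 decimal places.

2.050666

The method has order 1: 2^1 = 2.
Numerator 2 × A(h/2) − A(h) = 2 × 2.1616527603 − 2.2726396640 = 2.0506658566
2.0506658566 ÷ 1 = 2.0506658566
Shift from A(h/2): −0.1109869037.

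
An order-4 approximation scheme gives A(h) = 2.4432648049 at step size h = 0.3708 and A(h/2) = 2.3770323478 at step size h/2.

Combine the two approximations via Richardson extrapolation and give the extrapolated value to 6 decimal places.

Method order is 4; weight 2^4 = 16.
Numerator 16 × A(h/2) − A(h) = 16 × 2.3770323478 − 2.4432648049 = 35.5892527599
Divide by 2^4 − 1 = 15.
So the Richardson estimate is 2.3726168507.
Shift from A(h/2): −0.0044154971.

2.372617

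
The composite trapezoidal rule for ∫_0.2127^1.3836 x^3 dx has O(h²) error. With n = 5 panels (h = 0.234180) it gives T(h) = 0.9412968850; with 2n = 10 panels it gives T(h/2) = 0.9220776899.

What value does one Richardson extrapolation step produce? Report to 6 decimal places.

0.915671

With r = 2 the leading error scales as h^2, so the weight is 2^2 = 4.
Weighted: 3.6883107596 − 0.9412968850 = 2.7470138746
Divide by 2^2 − 1 = 3.
Result: 0.9156712915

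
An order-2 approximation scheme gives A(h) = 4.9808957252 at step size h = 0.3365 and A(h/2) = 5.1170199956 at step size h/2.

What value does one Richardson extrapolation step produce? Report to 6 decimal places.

5.162395

The method has order 2: 2^2 = 4.
Weighted: 20.4680799824 − 4.9808957252 = 15.4871842572
15.4871842572 ÷ 3 = 5.1623947524
Shift from A(h/2): +0.0453747568.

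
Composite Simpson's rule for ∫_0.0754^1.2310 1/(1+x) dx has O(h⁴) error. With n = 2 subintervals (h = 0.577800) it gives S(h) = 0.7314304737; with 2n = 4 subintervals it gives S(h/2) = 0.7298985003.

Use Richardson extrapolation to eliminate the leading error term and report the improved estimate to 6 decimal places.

0.729796

The method has order 4: 2^4 = 16.
A(h/2) − A(h) = 0.7298985003 − 0.7314304737 = -0.0015319734
Divide by 2^4 − 1 = 15: (-0.0015319734)/15 = -0.0001021316
R = A(h/2) + (A(h/2) − A(h))/15 = 0.7298985003 − 0.0001021316 = 0.7297963687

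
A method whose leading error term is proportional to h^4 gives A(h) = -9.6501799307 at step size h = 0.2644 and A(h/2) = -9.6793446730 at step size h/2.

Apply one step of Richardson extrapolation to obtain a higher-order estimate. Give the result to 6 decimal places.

-9.681289

Order 4 gives 2^r = 16 and 2^r − 1 = 15.
Numerator 16*A(h/2) − A(h) = 16*(-9.6793446730) − (-9.6501799307) = -145.2193348373
Divide by 2^4 − 1 = 15.
(-145.2193348373) ÷ 15 = -9.6812889892
Gap between inputs: 2.916e-02; correction applied: −0.0019443162.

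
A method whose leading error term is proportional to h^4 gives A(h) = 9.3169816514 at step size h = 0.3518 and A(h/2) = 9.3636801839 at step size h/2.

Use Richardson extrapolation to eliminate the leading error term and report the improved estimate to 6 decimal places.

9.366793

Method order is 4; weight 2^4 = 16.
2^4*A(h/2) = 149.8188829424; minus A(h) gives 140.5019012910.
Divide by 2^4 − 1 = 15.
Extrapolated: 140.5019012910 / 15 = 9.3667934194
Gap between inputs: 4.670e-02; correction applied: +0.0031132355.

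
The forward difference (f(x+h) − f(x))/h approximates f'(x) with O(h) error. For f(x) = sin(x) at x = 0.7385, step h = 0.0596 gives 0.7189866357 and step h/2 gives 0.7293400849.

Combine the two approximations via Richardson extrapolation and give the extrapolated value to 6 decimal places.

0.739694

r = 1: numerator weight 2, denominator 1.
Weighted: 1.4586801698 − 0.7189866357 = 0.7396935341
Denominator 2 − 1 = 1.
Result: 0.7396935341
Gap between inputs: 1.035e-02; correction applied: +0.0103534492.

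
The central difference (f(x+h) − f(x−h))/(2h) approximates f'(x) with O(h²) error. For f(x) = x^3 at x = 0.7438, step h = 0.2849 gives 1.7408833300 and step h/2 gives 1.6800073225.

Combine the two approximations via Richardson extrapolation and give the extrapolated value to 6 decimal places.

With r = 2 the leading error scales as h^2, so the weight is 2^2 = 4.
Numerator 4 × A(h/2) − A(h) = 4 × 1.6800073225 − 1.7408833300 = 4.9791459600
R = 4.9791459600/3 = 1.6597153200
Gap between inputs: 6.088e-02; correction applied: −0.0202920025.

1.659715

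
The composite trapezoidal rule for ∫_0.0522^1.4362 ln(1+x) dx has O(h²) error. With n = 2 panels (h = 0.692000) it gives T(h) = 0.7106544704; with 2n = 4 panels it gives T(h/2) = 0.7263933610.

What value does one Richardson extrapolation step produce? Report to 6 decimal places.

0.731640

r = 2, so 2^r = 4.
4×0.7263933610 = 2.9055734440; 2.9055734440 − 0.7106544704 = 2.1949189736
2.1949189736 ÷ 3 = 0.7316396579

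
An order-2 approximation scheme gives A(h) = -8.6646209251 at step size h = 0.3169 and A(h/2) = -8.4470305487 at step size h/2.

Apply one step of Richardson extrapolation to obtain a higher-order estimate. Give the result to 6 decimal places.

Method order is 2; weight 2^2 = 4.
4·(-8.4470305487) − (-8.6646209251) = -25.1235012697
Divide by 2^2 − 1 = 3.
Result: -8.3745004232
Shift from A(h/2): +0.0725301255.

-8.374500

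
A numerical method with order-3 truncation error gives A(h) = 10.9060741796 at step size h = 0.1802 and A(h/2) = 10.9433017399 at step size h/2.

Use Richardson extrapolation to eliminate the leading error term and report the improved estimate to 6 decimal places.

The method has order 3: 2^3 = 8.
Weighted: 87.5464139192 − 10.9060741796 = 76.6403397396
76.6403397396 ÷ 7 = 10.9486199628
Gap between inputs: 3.723e-02; correction applied: +0.0053182229.

10.948620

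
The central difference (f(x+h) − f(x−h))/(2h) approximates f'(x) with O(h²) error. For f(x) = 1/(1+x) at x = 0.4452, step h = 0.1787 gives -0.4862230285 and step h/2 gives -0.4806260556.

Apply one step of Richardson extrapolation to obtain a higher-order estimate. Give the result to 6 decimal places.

With r = 2 the leading error scales as h^2, so the weight is 2^2 = 4.
Top: 4(-0.4806260556) − (-0.4862230285) = -1.4362811939
Divide by 2^2 − 1 = 3.
Result: -0.4787603980

-0.478760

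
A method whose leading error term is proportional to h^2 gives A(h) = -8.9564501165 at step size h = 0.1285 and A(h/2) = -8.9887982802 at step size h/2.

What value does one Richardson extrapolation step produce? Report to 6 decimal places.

-8.999581

Error is O(h^2); halving h shrinks it by 2^2 = 4.
4×(-8.9887982802) = -35.9551931208; subtract (-8.9564501165) → -26.9987430043
(4×(-8.9887982802) − (-8.9564501165))/(4 − 1) = -8.9995810014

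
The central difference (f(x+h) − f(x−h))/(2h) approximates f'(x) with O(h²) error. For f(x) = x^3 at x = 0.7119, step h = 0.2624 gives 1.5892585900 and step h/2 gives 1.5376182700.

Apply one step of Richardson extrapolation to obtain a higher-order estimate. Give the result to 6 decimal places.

1.520405

Leading term ∝ h^2; use weight 4 = 2^2.
Difference of the inputs: 1.5376182700 − 1.5892585900 = -0.0516403200
Correction (A(h/2) − A(h))/(4 − 1) = (-0.0516403200)/3 = -0.0172134400
R = A(h/2) + (A(h/2) − A(h))/3 = 1.5376182700 − 0.0172134400 = 1.5204048300
Gap between inputs: 5.164e-02; correction applied: −0.0172134400.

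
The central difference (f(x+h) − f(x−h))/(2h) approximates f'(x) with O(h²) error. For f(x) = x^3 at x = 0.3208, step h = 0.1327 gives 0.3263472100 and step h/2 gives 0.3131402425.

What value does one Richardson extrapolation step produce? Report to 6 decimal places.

Leading term ∝ h^2; use weight 4 = 2^2.
4·0.3131402425 = 1.2525609700; subtract 0.3263472100 → 0.9262137600
Divide by 2^2 − 1 = 3.
Result: 0.3087379200
Shift from A(h/2): −0.0044023225.

0.308738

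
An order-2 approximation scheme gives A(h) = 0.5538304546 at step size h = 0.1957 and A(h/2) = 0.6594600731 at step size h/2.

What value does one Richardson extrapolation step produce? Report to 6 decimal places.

Error is O(h^2); halving h shrinks it by 2^2 = 4.
A(h/2) − A(h) = 0.6594600731 − 0.5538304546 = 0.1056296185
Divide by 2^2 − 1 = 3: 0.1056296185/3 = 0.0352098728
R = A(h/2) + (A(h/2) − A(h))/3 = 0.6594600731 + 0.0352098728 = 0.6946699459

0.694670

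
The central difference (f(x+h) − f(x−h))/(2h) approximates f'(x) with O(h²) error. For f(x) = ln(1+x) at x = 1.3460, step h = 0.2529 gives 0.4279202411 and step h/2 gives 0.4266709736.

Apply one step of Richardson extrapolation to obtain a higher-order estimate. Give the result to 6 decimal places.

Leading term ∝ h^2; use weight 4 = 2^2.
4×0.4266709736 − 0.4279202411 = 1.2787636533
Denominator 4 − 1 = 3.
1.2787636533 ÷ 3 = 0.4262545511

0.426255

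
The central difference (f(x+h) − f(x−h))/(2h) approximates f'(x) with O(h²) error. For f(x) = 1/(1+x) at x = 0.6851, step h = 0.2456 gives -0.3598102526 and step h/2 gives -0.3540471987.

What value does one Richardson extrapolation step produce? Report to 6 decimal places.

-0.352126

The method has order 2: 2^2 = 4.
4*(-0.3540471987) = -1.4161887948; subtract (-0.3598102526) → -1.0563785422
Denominator 4 − 1 = 3.
(4*(-0.3540471987) − (-0.3598102526))/(4 − 1) = -0.3521261807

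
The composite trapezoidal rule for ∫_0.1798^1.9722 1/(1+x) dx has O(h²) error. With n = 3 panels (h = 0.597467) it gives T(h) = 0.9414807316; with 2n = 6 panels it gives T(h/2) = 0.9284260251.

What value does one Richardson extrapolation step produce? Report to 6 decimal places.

Leading term ∝ h^2; use weight 4 = 2^2.
Weighted: 3.7137041004 − 0.9414807316 = 2.7722233688
Divide by 2^2 − 1 = 3.
R = 2.7722233688/3 = 0.9240744563

0.924074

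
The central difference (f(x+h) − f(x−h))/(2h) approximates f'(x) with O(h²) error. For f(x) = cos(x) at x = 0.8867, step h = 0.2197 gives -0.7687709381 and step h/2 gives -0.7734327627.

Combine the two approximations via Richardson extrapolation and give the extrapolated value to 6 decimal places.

-0.774987

Leading term ∝ h^2; use weight 4 = 2^2.
4×(-0.7734327627) = -3.0937310508; subtract (-0.7687709381) → -2.3249601127
Divide by 2^2 − 1 = 3.
Result: -0.7749867042
Shift from A(h/2): −0.0015539415.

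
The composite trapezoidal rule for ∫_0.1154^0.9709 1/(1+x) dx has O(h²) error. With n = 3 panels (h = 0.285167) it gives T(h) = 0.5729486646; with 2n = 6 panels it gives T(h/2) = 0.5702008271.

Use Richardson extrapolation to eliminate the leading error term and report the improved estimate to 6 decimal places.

Order 2 gives 2^r = 4 and 2^r − 1 = 3.
4·0.5702008271 = 2.2808033084; 2.2808033084 − 0.5729486646 = 1.7078546438
R = 1.7078546438/3 = 0.5692848813

0.569285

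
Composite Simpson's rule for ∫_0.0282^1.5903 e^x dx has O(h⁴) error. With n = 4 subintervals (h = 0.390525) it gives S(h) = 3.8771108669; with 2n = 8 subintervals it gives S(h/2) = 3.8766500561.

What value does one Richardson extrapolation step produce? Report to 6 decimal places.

Error is O(h^4); halving h shrinks it by 2^4 = 16.
Numerator 16×A(h/2) − A(h) = 16×3.8766500561 − 3.8771108669 = 58.1492900307
R = 58.1492900307/15 = 3.8766193354

3.876619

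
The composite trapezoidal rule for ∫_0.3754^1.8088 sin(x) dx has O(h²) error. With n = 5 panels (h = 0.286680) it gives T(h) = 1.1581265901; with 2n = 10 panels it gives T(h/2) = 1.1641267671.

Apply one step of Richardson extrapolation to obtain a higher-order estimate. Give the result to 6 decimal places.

r = 2, so 2^r = 4.
4 × 1.1641267671 − 1.1581265901 = 3.4983804783
Denominator 4 − 1 = 3.
Result: 1.1661268261

1.166127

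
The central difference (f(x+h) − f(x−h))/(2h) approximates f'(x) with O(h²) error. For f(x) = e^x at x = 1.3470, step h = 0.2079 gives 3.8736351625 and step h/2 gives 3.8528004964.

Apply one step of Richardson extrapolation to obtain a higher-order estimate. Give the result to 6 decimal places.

Leading term ∝ h^2; use weight 4 = 2^2.
4×3.8528004964 = 15.4112019856; subtract 3.8736351625 → 11.5375668231
Extrapolated: 11.5375668231 / 3 = 3.8458556077

3.845856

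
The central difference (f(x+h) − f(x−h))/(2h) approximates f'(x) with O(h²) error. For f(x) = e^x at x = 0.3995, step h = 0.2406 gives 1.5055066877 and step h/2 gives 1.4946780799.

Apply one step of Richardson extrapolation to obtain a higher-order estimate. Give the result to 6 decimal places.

1.491069

Order 2 gives 2^r = 4 and 2^r − 1 = 3.
Weighted: 5.9787123196 − 1.5055066877 = 4.4732056319
Denominator 4 − 1 = 3.
Result: 1.4910685440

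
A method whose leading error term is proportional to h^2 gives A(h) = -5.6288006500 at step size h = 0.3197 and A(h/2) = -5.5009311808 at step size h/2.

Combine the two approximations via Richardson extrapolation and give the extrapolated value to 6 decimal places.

-5.458308

Error is O(h^2); halving h shrinks it by 2^2 = 4.
Weighted: (-22.0037247232) − (-5.6288006500) = -16.3749240732
Divide by 2^2 − 1 = 3.
R = (-16.3749240732)/3 = -5.4583080244
Correction |R − A(h/2)| = 4.262e-02; gap |A(h/2) − A(h)| = 1.279e-01.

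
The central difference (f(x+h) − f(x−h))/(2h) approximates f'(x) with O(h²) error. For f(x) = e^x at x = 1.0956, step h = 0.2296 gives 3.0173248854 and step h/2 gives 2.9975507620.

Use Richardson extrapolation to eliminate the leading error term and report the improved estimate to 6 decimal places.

r = 2: numerator weight 4, denominator 3.
Numerator 4×A(h/2) − A(h) = 4×2.9975507620 − 3.0173248854 = 8.9728781626
Denominator 4 − 1 = 3.
So the Richardson estimate is 2.9909593875.
Shift from A(h/2): −0.0065913745.

2.990959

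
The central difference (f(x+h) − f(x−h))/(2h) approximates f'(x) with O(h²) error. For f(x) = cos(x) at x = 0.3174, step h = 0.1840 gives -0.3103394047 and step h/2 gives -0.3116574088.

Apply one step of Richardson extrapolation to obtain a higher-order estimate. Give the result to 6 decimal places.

Method order is 2; weight 2^2 = 4.
4*(-0.3116574088) − (-0.3103394047) = -0.9362902305
(4*(-0.3116574088) − (-0.3103394047))/(4 − 1) = -0.3120967435

-0.312097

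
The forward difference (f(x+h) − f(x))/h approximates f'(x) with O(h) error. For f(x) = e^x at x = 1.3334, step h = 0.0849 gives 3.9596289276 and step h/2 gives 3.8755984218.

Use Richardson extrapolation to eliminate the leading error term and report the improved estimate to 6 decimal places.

Method order is 1; weight 2^1 = 2.
A(h/2) − A(h) = 3.8755984218 − 3.9596289276 = -0.0840305058
Correction (A(h/2) − A(h))/(2 − 1) = (-0.0840305058)/1 = -0.0840305058
R = A(h/2) + (A(h/2) − A(h))/1 = 3.8755984218 − 0.0840305058 = 3.7915679160
Correction |R − A(h/2)| = 8.403e-02; gap |A(h/2) − A(h)| = 8.403e-02.

3.791568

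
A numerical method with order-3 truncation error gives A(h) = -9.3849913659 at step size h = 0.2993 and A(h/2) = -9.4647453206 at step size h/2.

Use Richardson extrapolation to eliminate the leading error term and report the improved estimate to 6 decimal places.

-9.476139

r = 3: numerator weight 8, denominator 7.
8 × (-9.4647453206) = -75.7179625648; subtract (-9.3849913659) → -66.3329711989
(8 × (-9.4647453206) − (-9.3849913659))/(8 − 1) = -9.4761387427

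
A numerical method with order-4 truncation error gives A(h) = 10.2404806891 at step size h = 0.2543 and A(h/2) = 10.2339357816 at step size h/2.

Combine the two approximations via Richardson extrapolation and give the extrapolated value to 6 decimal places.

With r = 4 the leading error scales as h^4, so the weight is 2^4 = 16.
16*10.2339357816 = 163.7429725056; 163.7429725056 − 10.2404806891 = 153.5024918165
153.5024918165 ÷ 15 = 10.2334994544

10.233499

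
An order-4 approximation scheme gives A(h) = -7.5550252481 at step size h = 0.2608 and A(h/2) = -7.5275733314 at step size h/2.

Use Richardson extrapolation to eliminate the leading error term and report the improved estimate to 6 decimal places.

-7.525743

Method order is 4; weight 2^4 = 16.
Top: 16(-7.5275733314) − (-7.5550252481) = -112.8861480543
(-112.8861480543) ÷ 15 = -7.5257432036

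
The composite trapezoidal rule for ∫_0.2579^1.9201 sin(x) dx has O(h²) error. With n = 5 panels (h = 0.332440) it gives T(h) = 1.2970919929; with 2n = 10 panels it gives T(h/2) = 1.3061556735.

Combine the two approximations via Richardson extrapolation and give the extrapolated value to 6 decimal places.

r = 2, so 2^r = 4.
Difference of the inputs: 1.3061556735 − 1.2970919929 = 0.0090636806
Correction (A(h/2) − A(h))/(4 − 1) = 0.0090636806/3 = 0.0030212269
R = 1.3061556735 + 0.0030212269 = 1.3091769004
Gap between inputs: 9.064e-03; correction applied: +0.0030212269.

1.309177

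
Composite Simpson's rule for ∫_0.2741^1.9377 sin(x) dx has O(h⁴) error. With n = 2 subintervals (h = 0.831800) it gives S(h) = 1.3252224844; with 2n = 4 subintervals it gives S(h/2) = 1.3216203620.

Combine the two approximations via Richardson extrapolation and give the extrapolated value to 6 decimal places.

1.321380

r = 4: numerator weight 16, denominator 15.
16 × 1.3216203620 − 1.3252224844 = 19.8207033076
Denominator 16 − 1 = 15.
So the Richardson estimate is 1.3213802205.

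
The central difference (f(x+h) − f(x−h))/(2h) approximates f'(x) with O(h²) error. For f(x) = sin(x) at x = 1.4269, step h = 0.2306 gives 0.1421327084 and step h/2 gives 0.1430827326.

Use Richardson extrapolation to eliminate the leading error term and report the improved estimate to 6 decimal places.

0.143399

Order 2 gives 2^r = 4 and 2^r − 1 = 3.
Top: 4(0.1430827326) − (0.1421327084) = 0.4301982220
(4·0.1430827326 − 0.1421327084)/(4 − 1) = 0.1433994073
Gap between inputs: 9.500e-04; correction applied: +0.0003166747.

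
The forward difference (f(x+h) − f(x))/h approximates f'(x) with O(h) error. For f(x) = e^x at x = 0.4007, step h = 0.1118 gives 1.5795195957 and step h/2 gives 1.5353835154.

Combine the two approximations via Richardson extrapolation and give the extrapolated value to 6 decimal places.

1.491247

The method has order 1: 2^1 = 2.
2*1.5353835154 − 1.5795195957 = 1.4912474351
1.4912474351 ÷ 1 = 1.4912474351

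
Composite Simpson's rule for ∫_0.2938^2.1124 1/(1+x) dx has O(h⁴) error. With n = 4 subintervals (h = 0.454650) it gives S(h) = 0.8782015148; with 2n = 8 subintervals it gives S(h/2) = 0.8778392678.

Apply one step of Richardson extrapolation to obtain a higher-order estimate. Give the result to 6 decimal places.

With r = 4 the leading error scales as h^4, so the weight is 2^4 = 16.
A(h/2) − A(h) = 0.8778392678 − 0.8782015148 = -0.0003622470
Correction (A(h/2) − A(h))/(16 − 1) = (-0.0003622470)/15 = -0.0000241498
R = A(h/2) + (A(h/2) − A(h))/15 = 0.8778392678 − 0.0000241498 = 0.8778151180
Gap between inputs: 3.622e-04; correction applied: −0.0000241498.

0.877815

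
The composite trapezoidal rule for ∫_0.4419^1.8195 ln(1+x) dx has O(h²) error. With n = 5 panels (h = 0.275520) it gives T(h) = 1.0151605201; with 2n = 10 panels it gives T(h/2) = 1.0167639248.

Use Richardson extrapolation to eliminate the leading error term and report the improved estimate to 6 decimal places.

1.017298

Order 2 gives 2^r = 4 and 2^r − 1 = 3.
Difference of the inputs: 1.0167639248 − 1.0151605201 = 0.0016034047
Divide by 2^2 − 1 = 3: 0.0016034047/3 = 0.0005344682
R = A(h/2) + (A(h/2) − A(h))/3 = 1.0167639248 + 0.0005344682 = 1.0172983930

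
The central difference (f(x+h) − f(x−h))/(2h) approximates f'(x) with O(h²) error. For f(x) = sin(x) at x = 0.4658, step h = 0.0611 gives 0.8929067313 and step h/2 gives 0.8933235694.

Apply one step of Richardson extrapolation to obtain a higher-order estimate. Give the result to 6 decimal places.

Method order is 2; weight 2^2 = 4.
4×0.8933235694 − 0.8929067313 = 2.6803875463
R = 2.6803875463/3 = 0.8934625154
Shift from A(h/2): +0.0001389460.

0.893463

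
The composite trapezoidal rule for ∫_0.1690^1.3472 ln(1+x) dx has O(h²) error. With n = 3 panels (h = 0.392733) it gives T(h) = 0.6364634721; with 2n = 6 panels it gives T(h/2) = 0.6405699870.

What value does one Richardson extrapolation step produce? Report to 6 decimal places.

Leading term ∝ h^2; use weight 4 = 2^2.
4×0.6405699870 − 0.6364634721 = 1.9258164759
Extrapolated: 1.9258164759 / 3 = 0.6419388253
Correction |R − A(h/2)| = 1.369e-03; gap |A(h/2) − A(h)| = 4.107e-03.

0.641939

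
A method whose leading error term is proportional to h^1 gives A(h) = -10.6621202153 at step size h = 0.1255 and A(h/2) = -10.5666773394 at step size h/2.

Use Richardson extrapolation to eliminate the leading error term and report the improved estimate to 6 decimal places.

-10.471234

r = 1: numerator weight 2, denominator 1.
2^1·A(h/2) = -21.1333546788; minus A(h) gives -10.4712344635.
Divide by 2^1 − 1 = 1.
(2·(-10.5666773394) − (-10.6621202153))/(2 − 1) = -10.4712344635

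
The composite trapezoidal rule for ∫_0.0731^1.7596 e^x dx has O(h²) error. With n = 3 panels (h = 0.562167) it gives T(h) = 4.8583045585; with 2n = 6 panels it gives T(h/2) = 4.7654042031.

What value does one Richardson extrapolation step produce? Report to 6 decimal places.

Error is O(h^2); halving h shrinks it by 2^2 = 4.
Weighted: 19.0616168124 − 4.8583045585 = 14.2033122539
Denominator 4 − 1 = 3.
Result: 4.7344374180
Gap between inputs: 9.290e-02; correction applied: −0.0309667851.

4.734437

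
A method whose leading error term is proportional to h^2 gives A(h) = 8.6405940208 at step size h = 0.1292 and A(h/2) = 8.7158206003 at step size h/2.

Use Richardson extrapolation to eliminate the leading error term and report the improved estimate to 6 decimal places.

8.740896

With r = 2 the leading error scales as h^2, so the weight is 2^2 = 4.
4 × 8.7158206003 − 8.6405940208 = 26.2226883804
R = 26.2226883804/3 = 8.7408961268
Shift from A(h/2): +0.0250755265.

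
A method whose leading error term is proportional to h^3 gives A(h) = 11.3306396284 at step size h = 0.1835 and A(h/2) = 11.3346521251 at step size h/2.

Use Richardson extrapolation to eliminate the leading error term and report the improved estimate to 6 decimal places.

11.335225

Error is O(h^3); halving h shrinks it by 2^3 = 8.
8 × 11.3346521251 = 90.6772170008; subtract 11.3306396284 → 79.3465773724
R = 79.3465773724/7 = 11.3352253389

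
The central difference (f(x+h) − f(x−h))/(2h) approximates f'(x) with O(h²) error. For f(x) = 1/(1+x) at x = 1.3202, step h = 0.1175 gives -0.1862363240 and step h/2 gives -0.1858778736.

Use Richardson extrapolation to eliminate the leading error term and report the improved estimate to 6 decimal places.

Method order is 2; weight 2^2 = 4.
4 × (-0.1858778736) − (-0.1862363240) = -0.5572751704
Divide by 2^2 − 1 = 3.
(-0.5572751704) ÷ 3 = -0.1857583901

-0.185758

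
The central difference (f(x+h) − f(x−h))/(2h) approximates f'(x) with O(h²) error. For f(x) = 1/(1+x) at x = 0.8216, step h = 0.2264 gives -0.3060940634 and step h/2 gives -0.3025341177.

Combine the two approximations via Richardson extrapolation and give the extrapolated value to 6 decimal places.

-0.301347

With r = 2 the leading error scales as h^2, so the weight is 2^2 = 4.
Top: 4(-0.3025341177) − (-0.3060940634) = -0.9040424074
Denominator 4 − 1 = 3.
(4 × (-0.3025341177) − (-0.3060940634))/(4 − 1) = -0.3013474691
Shift from A(h/2): +0.0011866486.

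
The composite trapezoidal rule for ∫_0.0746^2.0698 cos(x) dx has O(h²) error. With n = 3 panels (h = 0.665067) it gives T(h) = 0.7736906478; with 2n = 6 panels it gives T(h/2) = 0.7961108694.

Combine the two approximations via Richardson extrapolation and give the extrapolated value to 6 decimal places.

0.803584

Error is O(h^2); halving h shrinks it by 2^2 = 4.
4×0.7961108694 = 3.1844434776; subtract 0.7736906478 → 2.4107528298
2.4107528298 ÷ 3 = 0.8035842766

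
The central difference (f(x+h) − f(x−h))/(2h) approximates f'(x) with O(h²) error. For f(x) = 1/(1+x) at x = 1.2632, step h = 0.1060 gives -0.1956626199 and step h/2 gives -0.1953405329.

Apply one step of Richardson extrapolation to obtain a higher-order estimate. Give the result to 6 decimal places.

-0.195233

Order 2 gives 2^r = 4 and 2^r − 1 = 3.
Numerator 4 × A(h/2) − A(h) = 4 × (-0.1953405329) − (-0.1956626199) = -0.5856995117
Denominator 4 − 1 = 3.
(-0.5856995117) ÷ 3 = -0.1952331706
Shift from A(h/2): +0.0001073623.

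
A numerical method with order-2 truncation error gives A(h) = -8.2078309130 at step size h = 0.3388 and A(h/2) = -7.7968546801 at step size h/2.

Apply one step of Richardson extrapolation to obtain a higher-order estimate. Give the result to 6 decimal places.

-7.659863

The method has order 2: 2^2 = 4.
4·(-7.7968546801) − (-8.2078309130) = -22.9795878074
(4·(-7.7968546801) − (-8.2078309130))/(4 − 1) = -7.6598626025
Correction |R − A(h/2)| = 1.370e-01; gap |A(h/2) − A(h)| = 4.110e-01.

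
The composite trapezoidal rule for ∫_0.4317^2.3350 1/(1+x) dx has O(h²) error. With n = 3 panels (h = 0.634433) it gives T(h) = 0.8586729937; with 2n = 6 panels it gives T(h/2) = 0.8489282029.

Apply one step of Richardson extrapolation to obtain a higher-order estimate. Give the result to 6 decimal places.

r = 2: numerator weight 4, denominator 3.
4*0.8489282029 − 0.8586729937 = 2.5370398179
Denominator 4 − 1 = 3.
R = 2.5370398179/3 = 0.8456799393

0.845680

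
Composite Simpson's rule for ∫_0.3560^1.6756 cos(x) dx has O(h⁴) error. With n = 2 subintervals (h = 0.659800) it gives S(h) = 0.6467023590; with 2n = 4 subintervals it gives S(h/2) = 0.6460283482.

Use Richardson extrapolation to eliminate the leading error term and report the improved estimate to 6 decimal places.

Order 4 gives 2^r = 16 and 2^r − 1 = 15.
A(h/2) − A(h) = 0.6460283482 − 0.6467023590 = -0.0006740108
Divide by 2^4 − 1 = 15: (-0.0006740108)/15 = -0.0000449341
R = 0.6460283482 − 0.0000449341 = 0.6459834141

0.645983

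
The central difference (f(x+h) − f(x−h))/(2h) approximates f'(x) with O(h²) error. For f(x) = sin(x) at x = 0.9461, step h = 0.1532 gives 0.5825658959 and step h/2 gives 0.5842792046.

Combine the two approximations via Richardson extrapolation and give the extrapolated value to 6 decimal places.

0.584850

Leading term ∝ h^2; use weight 4 = 2^2.
Numerator 4×A(h/2) − A(h) = 4×0.5842792046 − 0.5825658959 = 1.7545509225
Divide by 2^2 − 1 = 3.
R = 1.7545509225/3 = 0.5848503075
Correction |R − A(h/2)| = 5.711e-04; gap |A(h/2) − A(h)| = 1.713e-03.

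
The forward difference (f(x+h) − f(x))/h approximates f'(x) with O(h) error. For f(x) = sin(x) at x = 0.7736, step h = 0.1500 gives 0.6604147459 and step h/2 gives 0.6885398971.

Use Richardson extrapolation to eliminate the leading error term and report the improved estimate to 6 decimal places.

0.716665

Method order is 1; weight 2^1 = 2.
2×0.6885398971 − 0.6604147459 = 0.7166650483
R = 0.7166650483/1 = 0.7166650483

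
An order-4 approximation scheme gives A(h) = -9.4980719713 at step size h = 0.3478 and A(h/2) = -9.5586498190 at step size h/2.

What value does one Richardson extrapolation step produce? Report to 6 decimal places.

The method has order 4: 2^4 = 16.
Difference of the inputs: -9.5586498190 − (-9.4980719713) = -0.0605778477
Divide by 2^4 − 1 = 15: (-0.0605778477)/15 = -0.0040385232
R = -9.5586498190 − 0.0040385232 = -9.5626883422
Gap between inputs: 6.058e-02; correction applied: −0.0040385232.

-9.562688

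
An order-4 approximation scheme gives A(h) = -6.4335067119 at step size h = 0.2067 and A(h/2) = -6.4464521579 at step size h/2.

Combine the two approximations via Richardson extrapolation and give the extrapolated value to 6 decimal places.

Leading term ∝ h^4; use weight 16 = 2^4.
2^4 × A(h/2) = -103.1432345264; minus A(h) gives -96.7097278145.
Extrapolated: (-96.7097278145) / 15 = -6.4473151876

-6.447315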